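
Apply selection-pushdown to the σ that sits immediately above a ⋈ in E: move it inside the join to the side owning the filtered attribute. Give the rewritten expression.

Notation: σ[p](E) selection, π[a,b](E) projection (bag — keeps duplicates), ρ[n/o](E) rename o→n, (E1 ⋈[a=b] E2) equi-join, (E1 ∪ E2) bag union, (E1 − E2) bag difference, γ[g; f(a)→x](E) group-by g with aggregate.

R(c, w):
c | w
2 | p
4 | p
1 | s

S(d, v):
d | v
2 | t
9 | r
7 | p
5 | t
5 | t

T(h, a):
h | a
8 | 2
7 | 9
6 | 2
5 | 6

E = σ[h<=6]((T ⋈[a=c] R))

σ filters on h, owned by the left side.
E' = (σ[h<=6](T) ⋈[a=c] R)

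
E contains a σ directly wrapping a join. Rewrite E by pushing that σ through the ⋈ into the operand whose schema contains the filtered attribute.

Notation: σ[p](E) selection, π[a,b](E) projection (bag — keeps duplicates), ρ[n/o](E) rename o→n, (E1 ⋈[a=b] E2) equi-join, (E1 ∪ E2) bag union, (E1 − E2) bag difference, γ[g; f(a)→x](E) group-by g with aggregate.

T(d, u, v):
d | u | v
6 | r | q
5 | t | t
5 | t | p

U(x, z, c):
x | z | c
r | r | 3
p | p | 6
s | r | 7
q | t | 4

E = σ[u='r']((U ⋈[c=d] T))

σ filters on u, owned by the right side.
E' = (U ⋈[c=d] σ[u='r'](T))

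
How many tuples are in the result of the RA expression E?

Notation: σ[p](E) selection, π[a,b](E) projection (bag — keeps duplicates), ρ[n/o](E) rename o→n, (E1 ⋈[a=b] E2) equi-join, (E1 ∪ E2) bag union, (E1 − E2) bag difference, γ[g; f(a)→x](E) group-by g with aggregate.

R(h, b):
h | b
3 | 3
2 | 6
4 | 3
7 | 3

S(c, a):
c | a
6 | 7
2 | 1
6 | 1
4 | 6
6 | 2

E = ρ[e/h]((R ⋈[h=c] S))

Per-node cardinality:
  R → 4
  S → 5
  (R ⋈[h=c] S) → 2
  ρ[e/h]((R ⋈[h=c] S)) → 2

|E| = 2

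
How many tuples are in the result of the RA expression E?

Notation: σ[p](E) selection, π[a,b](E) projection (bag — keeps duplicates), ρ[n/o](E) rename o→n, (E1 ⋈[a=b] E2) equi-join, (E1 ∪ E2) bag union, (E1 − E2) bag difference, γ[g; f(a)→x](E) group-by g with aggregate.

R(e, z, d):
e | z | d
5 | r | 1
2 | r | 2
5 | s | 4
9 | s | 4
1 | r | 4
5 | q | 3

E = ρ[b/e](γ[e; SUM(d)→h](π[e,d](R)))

Per-node cardinality:
  R → 6
  π[e,d](R) → 6
  γ[e; SUM(d)→h](π[e,d](R)) → 4
  ρ[b/e](γ[e; SUM(d)→h](π[e,d](R))) → 4

|E| = 4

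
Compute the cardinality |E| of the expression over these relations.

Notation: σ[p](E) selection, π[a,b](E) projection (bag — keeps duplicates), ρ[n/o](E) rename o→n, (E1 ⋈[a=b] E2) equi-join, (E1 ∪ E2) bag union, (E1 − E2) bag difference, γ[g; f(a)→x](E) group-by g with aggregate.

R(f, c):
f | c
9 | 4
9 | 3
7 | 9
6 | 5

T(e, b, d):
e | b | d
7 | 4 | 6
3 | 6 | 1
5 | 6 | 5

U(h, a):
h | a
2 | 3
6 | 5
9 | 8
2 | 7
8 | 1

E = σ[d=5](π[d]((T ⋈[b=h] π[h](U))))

Stepwise |·|:
  T → 3
  U → 5
  π[h](U) → 5
  (T ⋈[b=h] π[h](U)) → 2
  π[d]((T ⋈[b=h] π[h](U))) → 2
  σ[d=5](π[d]((T ⋈[b=h] π[h](U)))) → 1

|E| = 1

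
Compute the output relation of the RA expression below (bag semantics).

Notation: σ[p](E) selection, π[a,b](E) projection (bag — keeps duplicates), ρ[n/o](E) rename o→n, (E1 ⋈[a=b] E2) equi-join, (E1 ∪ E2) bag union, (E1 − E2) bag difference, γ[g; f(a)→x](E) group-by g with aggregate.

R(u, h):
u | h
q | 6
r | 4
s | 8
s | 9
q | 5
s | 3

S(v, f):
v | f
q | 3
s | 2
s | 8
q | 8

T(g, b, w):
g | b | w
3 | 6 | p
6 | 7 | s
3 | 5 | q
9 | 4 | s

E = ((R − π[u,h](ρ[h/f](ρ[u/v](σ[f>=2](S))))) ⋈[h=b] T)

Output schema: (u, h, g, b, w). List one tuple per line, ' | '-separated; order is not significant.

Row counts bottom-up:
  R → 6
  S → 4
  σ[f>=2](S) → 4
  ρ[u/v](σ[f>=2](S)) → 4
  ρ[h/f](ρ[u/v](σ[f>=2](S))) → 4
  π[u,h](ρ[h/f](ρ[u/v](σ[f>=2](S)))) → 4
  (R − π[u,h](ρ[h/f](ρ[u/v](σ[f>=2](S))))) → 5
  T → 4
  ((R − π[u,h](ρ[h/f](ρ[u/v](σ[f>=2](S))))) ⋈[h=b] T) → 3

== RESULT ==
u | h | g | b | w
q | 5 | 3 | 5 | q
q | 6 | 3 | 6 | p
r | 4 | 9 | 4 | s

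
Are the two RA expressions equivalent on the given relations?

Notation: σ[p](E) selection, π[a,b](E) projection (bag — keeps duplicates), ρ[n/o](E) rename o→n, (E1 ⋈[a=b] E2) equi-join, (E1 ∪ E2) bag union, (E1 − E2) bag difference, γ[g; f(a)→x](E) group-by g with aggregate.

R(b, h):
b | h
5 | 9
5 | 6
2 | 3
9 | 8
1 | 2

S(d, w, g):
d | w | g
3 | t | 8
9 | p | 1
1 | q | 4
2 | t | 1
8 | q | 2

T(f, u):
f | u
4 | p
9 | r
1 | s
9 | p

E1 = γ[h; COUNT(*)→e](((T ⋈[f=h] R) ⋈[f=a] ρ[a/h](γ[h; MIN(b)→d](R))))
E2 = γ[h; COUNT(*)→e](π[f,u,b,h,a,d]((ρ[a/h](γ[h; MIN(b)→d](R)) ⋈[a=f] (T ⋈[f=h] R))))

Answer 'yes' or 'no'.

E1 row counts bottom-up:
  T → 4
  R → 5
  (T ⋈[f=h] R) → 2
  R → 5
  γ[h; MIN(b)→d](R) → 5
  ρ[a/h](γ[h; MIN(b)→d](R)) → 5
  ((T ⋈[f=h] R) ⋈[f=a] ρ[a/h](γ[h; MIN(b)→d](R))) → 2
  γ[h; COUNT(*)→e](((T ⋈[f=h] R) ⋈[f=a] ρ[a/h](γ[h; MIN(b)→d](R)))) → 1
E2 row counts bottom-up:
  R → 5
  γ[h; MIN(b)→d](R) → 5
  ρ[a/h](γ[h; MIN(b)→d](R)) → 5
  T → 4
  R → 5
  (T ⋈[f=h] R) → 2
  (ρ[a/h](γ[h; MIN(b)→d](R)) ⋈[a=f] (T ⋈[f=h] R)) → 2
  π[f,u,b,h,a,d]((ρ[a/h](γ[h; MIN(b)→d](R)) ⋈[a=f] (T ⋈[f=h] R))) → 2
  γ[h; COUNT(*)→e](π[f,u,b,h,a,d]((ρ[a/h](γ[h; MIN(b)→d](R)) ⋈[a=f] (T ⋈[f=h] R)))) → 1

E1 and E2 produce the same multiset:
h | e
9 | 2

yes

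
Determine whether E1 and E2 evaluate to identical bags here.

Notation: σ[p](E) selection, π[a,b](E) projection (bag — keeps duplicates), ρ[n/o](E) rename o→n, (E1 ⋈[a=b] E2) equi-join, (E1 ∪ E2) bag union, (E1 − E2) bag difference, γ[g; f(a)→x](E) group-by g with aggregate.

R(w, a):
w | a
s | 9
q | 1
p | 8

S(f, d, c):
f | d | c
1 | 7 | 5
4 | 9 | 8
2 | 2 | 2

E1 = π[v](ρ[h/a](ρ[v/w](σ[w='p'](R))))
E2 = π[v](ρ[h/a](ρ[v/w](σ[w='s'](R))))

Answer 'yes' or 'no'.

E1 per-node cardinality:
  R → 3
  σ[w='p'](R) → 1
  ρ[v/w](σ[w='p'](R)) → 1
  ρ[h/a](ρ[v/w](σ[w='p'](R))) → 1
  π[v](ρ[h/a](ρ[v/w](σ[w='p'](R)))) → 1
E2 per-node cardinality:
  R → 3
  σ[w='s'](R) → 1
  ρ[v/w](σ[w='s'](R)) → 1
  ρ[h/a](ρ[v/w](σ[w='s'](R))) → 1
  π[v](ρ[h/a](ρ[v/w](σ[w='s'](R)))) → 1

E1 result:
v
p
E2 result:
v
s
Witness: ('p',) appears 1× in E1 but 0× in E2.

no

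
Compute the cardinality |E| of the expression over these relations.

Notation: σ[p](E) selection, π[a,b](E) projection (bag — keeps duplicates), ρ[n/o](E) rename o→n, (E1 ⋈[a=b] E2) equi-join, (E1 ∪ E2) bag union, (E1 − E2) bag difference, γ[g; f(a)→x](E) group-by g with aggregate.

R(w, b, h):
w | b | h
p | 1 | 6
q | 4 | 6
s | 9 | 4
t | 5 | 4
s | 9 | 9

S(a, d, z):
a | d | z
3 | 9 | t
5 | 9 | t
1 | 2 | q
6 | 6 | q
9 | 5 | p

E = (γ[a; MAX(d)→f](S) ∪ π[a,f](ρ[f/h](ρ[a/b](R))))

Subexpression sizes:
  S → 5
  γ[a; MAX(d)→f](S) → 5
  R → 5
  ρ[a/b](R) → 5
  ρ[f/h](ρ[a/b](R)) → 5
  π[a,f](ρ[f/h](ρ[a/b](R))) → 5
  (γ[a; MAX(d)→f](S) ∪ π[a,f](ρ[f/h](ρ[a/b](R)))) → 10

|E| = 10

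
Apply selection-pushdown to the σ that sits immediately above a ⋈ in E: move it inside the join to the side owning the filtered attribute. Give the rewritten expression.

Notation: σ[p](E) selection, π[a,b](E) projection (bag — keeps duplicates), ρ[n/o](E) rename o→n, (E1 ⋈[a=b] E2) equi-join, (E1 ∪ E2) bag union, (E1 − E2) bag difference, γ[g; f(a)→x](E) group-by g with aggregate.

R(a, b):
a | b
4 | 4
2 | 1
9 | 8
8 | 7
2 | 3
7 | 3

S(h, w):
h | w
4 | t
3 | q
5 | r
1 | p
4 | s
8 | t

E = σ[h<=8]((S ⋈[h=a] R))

σ filters on h, owned by the left side.
E' = (σ[h<=8](S) ⋈[h=a] R)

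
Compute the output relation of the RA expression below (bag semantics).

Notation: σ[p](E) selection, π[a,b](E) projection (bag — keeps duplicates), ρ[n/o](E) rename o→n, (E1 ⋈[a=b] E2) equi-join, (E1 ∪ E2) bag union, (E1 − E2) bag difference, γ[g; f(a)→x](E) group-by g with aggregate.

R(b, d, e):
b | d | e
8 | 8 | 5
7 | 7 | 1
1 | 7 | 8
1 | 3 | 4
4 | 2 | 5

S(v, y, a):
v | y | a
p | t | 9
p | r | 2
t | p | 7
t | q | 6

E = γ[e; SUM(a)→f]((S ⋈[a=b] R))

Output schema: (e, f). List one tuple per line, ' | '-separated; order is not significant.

Subexpression sizes:
  S → 4
  R → 5
  (S ⋈[a=b] R) → 1
  γ[e; SUM(a)→f]((S ⋈[a=b] R)) → 1

== RESULT ==
e | f
1 | 7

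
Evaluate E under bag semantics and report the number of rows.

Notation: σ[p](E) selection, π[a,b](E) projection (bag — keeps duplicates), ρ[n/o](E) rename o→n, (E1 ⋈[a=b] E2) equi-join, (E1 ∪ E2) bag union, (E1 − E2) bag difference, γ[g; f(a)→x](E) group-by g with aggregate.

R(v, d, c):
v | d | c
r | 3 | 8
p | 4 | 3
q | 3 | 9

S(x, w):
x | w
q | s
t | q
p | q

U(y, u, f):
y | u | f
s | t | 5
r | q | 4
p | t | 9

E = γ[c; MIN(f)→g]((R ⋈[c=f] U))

Subexpression sizes:
  R → 3
  U → 3
  (R ⋈[c=f] U) → 1
  γ[c; MIN(f)→g]((R ⋈[c=f] U)) → 1

|E| = 1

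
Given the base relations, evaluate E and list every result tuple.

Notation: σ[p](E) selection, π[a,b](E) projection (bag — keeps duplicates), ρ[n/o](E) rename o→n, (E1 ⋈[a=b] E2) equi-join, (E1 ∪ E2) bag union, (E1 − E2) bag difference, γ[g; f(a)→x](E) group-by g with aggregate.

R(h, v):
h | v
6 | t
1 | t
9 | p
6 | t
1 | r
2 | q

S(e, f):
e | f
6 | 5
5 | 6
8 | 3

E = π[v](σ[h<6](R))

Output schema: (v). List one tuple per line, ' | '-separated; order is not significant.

Row counts bottom-up:
  R → 6
  σ[h<6](R) → 3
  π[v](σ[h<6](R)) → 3

== RESULT ==
v
q
r
t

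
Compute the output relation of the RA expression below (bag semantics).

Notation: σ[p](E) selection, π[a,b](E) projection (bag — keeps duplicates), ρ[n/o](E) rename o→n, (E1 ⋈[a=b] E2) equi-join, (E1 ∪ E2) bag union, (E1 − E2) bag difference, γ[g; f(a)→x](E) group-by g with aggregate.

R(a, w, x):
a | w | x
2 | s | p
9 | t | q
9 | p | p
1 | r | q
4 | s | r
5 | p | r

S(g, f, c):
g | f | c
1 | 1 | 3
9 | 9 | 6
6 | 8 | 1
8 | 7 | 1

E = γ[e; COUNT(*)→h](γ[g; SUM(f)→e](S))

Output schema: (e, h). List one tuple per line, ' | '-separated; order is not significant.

Subexpression sizes:
  S → 4
  γ[g; SUM(f)→e](S) → 4
  γ[e; COUNT(*)→h](γ[g; SUM(f)→e](S)) → 4

== RESULT ==
e | h
1 | 1
7 | 1
8 | 1
9 | 1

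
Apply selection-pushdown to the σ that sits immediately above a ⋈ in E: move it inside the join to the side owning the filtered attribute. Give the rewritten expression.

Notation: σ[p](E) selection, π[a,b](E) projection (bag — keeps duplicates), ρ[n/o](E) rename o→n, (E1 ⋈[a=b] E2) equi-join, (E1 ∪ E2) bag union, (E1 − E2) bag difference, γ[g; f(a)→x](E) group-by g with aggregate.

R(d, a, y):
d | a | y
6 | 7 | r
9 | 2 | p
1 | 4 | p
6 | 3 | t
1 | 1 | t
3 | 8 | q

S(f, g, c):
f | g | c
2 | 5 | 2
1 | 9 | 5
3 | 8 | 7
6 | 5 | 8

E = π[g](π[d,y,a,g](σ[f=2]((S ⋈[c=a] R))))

σ filters on f, owned by the left side.
E' = π[g](π[d,y,a,g]((σ[f=2](S) ⋈[c=a] R)))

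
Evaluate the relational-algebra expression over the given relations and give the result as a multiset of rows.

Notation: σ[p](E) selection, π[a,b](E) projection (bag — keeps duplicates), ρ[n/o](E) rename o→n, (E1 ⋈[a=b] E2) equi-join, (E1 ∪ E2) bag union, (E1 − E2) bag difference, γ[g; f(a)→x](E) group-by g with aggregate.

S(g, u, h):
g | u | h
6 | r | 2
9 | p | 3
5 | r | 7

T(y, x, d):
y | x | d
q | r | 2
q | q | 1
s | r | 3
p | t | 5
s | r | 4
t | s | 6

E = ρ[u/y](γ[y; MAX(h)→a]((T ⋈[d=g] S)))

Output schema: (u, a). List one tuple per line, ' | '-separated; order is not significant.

Row counts bottom-up:
  T → 6
  S → 3
  (T ⋈[d=g] S) → 2
  γ[y; MAX(h)→a]((T ⋈[d=g] S)) → 2
  ρ[u/y](γ[y; MAX(h)→a]((T ⋈[d=g] S))) → 2

== RESULT ==
u | a
p | 7
t | 2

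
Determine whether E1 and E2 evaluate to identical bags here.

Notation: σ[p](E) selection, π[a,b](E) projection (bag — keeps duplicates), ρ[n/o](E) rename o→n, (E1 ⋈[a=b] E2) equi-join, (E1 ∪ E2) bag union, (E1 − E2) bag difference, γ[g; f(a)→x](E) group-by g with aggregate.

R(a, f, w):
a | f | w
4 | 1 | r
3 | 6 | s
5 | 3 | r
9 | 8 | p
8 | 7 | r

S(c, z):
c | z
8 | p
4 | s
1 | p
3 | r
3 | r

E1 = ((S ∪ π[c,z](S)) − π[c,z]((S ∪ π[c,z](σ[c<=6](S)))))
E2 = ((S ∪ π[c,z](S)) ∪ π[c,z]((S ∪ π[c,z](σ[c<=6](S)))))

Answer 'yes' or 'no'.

E1 stepwise |·|:
  S → 5
  S → 5
  π[c,z](S) → 5
  (S ∪ π[c,z](S)) → 10
  S → 5
  S → 5
  σ[c<=6](S) → 4
  π[c,z](σ[c<=6](S)) → 4
  (S ∪ π[c,z](σ[c<=6](S))) → 9
  π[c,z]((S ∪ π[c,z](σ[c<=6](S)))) → 9
  ((S ∪ π[c,z](S)) − π[c,z]((S ∪ π[c,z](σ[c<=6](S))))) → 1
E2 stepwise |·|:
  S → 5
  S → 5
  π[c,z](S) → 5
  (S ∪ π[c,z](S)) → 10
  S → 5
  S → 5
  σ[c<=6](S) → 4
  π[c,z](σ[c<=6](S)) → 4
  (S ∪ π[c,z](σ[c<=6](S))) → 9
  π[c,z]((S ∪ π[c,z](σ[c<=6](S)))) → 9
  ((S ∪ π[c,z](S)) ∪ π[c,z]((S ∪ π[c,z](σ[c<=6](S))))) → 19

E1 result:
c | z
8 | p
E2 result:
c | z
1 | p
1 | p
1 | p
1 | p
3 | r
3 | r
3 | r
3 | r
3 | r
3 | r
3 | r
3 | r
4 | s
4 | s
4 | s
4 | s
8 | p
8 | p
8 | p
Witness: (4, 's') appears 0× in E1 but 4× in E2.

no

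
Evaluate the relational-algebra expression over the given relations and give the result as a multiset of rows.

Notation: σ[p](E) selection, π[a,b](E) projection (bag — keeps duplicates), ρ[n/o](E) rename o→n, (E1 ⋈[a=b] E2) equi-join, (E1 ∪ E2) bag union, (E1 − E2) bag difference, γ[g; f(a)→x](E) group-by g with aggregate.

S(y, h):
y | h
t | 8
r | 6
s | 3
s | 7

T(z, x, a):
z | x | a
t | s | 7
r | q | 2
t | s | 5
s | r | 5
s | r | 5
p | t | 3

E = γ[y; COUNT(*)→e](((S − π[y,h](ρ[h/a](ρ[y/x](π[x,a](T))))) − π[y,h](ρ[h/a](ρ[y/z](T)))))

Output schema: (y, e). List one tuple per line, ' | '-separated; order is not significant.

Per-node cardinality:
  S → 4
  T → 6
  π[x,a](T) → 6
  ρ[y/x](π[x,a](T)) → 6
  ρ[h/a](ρ[y/x](π[x,a](T))) → 6
  π[y,h](ρ[h/a](ρ[y/x](π[x,a](T)))) → 6
  (S − π[y,h](ρ[h/a](ρ[y/x](π[x,a](T))))) → 3
  T → 6
  ρ[y/z](T) → 6
  ρ[h/a](ρ[y/z](T)) → 6
  π[y,h](ρ[h/a](ρ[y/z](T))) → 6
  ((S − π[y,h](ρ[h/a](ρ[y/x](π[x,a](T))))) − π[y,h](ρ[h/a](ρ[y/z](T)))) → 3
  γ[y; COUNT(*)→e](((S − π[y,h](ρ[h/a](ρ[y/x](π[x,a](T))))) − π[y,h](ρ[h/a](ρ[y/z](T))))) → 3

== RESULT ==
y | e
r | 1
s | 1
t | 1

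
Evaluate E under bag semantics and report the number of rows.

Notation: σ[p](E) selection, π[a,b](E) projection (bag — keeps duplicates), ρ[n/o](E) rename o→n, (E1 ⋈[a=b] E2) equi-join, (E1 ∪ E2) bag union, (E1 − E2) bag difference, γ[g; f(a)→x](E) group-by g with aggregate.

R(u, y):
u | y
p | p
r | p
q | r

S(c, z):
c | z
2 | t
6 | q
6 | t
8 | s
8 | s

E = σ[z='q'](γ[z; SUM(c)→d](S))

Subexpression sizes:
  S → 5
  γ[z; SUM(c)→d](S) → 3
  σ[z='q'](γ[z; SUM(c)→d](S)) → 1

|E| = 1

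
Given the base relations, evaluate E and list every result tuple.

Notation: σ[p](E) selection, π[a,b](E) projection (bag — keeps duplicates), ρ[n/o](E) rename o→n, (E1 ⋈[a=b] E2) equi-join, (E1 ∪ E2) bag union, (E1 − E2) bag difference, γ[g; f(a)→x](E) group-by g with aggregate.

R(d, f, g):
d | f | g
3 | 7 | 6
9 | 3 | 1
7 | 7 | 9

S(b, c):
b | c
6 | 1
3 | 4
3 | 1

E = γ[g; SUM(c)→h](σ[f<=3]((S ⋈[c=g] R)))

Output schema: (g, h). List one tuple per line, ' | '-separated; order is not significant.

Row counts bottom-up:
  S → 3
  R → 3
  (S ⋈[c=g] R) → 2
  σ[f<=3]((S ⋈[c=g] R)) → 2
  γ[g; SUM(c)→h](σ[f<=3]((S ⋈[c=g] R))) → 1

== RESULT ==
g | h
1 | 2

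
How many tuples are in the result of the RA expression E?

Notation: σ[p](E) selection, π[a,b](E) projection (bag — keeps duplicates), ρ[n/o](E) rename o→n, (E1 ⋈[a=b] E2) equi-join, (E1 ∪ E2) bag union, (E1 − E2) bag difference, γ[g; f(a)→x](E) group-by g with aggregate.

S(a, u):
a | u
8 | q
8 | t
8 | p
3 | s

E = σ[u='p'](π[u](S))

Per-node cardinality:
  S → 4
  π[u](S) → 4
  σ[u='p'](π[u](S)) → 1

|E| = 1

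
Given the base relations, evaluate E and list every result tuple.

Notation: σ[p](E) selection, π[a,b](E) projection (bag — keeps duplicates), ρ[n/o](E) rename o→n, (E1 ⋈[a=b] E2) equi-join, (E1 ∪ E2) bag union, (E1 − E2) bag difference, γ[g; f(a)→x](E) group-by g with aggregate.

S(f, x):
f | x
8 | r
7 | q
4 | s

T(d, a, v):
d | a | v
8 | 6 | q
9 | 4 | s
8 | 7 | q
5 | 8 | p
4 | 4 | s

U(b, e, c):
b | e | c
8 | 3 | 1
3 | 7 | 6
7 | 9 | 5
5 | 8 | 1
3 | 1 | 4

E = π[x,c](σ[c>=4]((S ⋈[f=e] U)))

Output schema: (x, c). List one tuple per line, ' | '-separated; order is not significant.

Row counts bottom-up:
  S → 3
  U → 5
  (S ⋈[f=e] U) → 2
  σ[c>=4]((S ⋈[f=e] U)) → 1
  π[x,c](σ[c>=4]((S ⋈[f=e] U))) → 1

== RESULT ==
x | c
q | 6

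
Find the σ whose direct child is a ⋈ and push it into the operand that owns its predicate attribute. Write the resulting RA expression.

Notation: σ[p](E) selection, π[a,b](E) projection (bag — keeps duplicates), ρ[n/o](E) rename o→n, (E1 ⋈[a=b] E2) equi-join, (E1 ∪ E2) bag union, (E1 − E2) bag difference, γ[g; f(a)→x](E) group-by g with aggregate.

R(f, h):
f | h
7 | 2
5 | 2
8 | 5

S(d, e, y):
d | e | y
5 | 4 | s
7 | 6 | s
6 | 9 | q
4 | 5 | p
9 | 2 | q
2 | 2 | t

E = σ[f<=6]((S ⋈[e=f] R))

σ filters on f, owned by the right side.
E' = (S ⋈[e=f] σ[f<=6](R))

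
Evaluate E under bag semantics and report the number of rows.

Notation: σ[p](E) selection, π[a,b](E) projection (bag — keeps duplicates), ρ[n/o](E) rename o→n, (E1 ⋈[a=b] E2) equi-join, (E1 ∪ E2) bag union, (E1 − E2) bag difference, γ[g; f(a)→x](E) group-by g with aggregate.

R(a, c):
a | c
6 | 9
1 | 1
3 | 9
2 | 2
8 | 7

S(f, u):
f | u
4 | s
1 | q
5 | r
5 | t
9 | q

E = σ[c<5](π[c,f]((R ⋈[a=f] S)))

Subexpression sizes:
  R → 5
  S → 5
  (R ⋈[a=f] S) → 1
  π[c,f]((R ⋈[a=f] S)) → 1
  σ[c<5](π[c,f]((R ⋈[a=f] S))) → 1

|E| = 1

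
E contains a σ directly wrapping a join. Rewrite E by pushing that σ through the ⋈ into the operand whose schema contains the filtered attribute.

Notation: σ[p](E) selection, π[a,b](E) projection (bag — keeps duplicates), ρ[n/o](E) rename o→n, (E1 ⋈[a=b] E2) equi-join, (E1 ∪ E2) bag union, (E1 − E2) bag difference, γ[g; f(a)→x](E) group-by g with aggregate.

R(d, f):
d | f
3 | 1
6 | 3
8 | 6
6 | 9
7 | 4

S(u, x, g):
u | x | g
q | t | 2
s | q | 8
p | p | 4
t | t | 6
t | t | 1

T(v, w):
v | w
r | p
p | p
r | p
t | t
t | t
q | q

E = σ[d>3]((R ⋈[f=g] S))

σ filters on d, owned by the left side.
E' = (σ[d>3](R) ⋈[f=g] S)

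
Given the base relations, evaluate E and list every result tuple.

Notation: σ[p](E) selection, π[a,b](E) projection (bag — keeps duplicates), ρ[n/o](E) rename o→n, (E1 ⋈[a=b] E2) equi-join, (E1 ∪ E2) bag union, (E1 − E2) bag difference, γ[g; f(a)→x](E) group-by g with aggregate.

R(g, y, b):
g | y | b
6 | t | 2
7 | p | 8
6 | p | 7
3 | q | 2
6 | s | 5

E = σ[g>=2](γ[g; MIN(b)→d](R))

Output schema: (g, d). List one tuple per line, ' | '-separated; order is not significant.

Row counts bottom-up:
  R → 5
  γ[g; MIN(b)→d](R) → 3
  σ[g>=2](γ[g; MIN(b)→d](R)) → 3

== RESULT ==
g | d
3 | 2
6 | 2
7 | 8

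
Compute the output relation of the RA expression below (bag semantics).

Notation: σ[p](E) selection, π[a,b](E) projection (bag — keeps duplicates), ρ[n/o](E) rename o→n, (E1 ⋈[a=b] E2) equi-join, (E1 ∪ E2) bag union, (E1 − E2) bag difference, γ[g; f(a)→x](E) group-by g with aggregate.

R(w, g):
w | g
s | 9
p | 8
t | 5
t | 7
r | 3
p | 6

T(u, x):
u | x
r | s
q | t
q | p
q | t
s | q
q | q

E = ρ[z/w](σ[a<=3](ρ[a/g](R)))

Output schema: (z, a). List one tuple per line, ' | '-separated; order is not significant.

Per-node cardinality:
  R → 6
  ρ[a/g](R) → 6
  σ[a<=3](ρ[a/g](R)) → 1
  ρ[z/w](σ[a<=3](ρ[a/g](R))) → 1

== RESULT ==
z | a
r | 3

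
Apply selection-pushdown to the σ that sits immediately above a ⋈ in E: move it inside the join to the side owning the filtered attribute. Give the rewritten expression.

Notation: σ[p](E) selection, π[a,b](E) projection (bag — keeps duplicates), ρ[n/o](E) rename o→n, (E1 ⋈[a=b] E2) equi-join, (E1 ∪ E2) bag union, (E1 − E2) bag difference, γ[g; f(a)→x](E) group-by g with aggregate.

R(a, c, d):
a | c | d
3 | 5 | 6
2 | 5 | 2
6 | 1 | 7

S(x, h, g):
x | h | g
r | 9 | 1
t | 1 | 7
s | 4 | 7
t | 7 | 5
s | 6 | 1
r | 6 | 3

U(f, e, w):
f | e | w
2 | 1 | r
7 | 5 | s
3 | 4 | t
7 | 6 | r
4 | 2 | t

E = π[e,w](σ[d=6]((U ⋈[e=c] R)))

σ filters on d, owned by the right side.
E' = π[e,w]((U ⋈[e=c] σ[d=6](R)))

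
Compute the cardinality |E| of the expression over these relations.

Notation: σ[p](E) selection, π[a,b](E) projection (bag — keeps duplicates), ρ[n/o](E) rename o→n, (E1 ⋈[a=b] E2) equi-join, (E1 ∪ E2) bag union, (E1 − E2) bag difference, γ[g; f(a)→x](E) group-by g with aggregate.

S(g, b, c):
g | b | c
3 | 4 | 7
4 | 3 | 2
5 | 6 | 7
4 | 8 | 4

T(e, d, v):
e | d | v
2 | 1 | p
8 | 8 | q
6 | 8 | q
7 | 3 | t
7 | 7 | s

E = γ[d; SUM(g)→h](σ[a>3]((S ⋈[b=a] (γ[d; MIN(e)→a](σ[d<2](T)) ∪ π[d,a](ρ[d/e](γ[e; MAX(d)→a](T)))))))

Row counts bottom-up:
  S → 4
  T → 5
  σ[d<2](T) → 1
  γ[d; MIN(e)→a](σ[d<2](T)) → 1
  T → 5
  γ[e; MAX(d)→a](T) → 4
  ρ[d/e](γ[e; MAX(d)→a](T)) → 4
  π[d,a](ρ[d/e](γ[e; MAX(d)→a](T))) → 4
  (γ[d; MIN(e)→a](σ[d<2](T)) ∪ π[d,a](ρ[d/e](γ[e; MAX(d)→a](T)))) → 5
  (S ⋈[b=a] (γ[d; MIN(e)→a](σ[d<2](T)) ∪ π[d,a](ρ[d/e](γ[e; MAX(d)→a](T))))) → 2
  σ[a>3]((S ⋈[b=a] (γ[d; MIN(e)→a](σ[d<2](T)) ∪ π[d,a](ρ[d/e](γ[e; MAX(d)→a](T)))))) → 2
  γ[d; SUM(g)→h](σ[a>3]((S ⋈[b=a] (γ[d; MIN(e)→a](σ[d<2](T)) ∪ π[d,a](ρ[d/e](γ[e; MAX(d)→a](T))))))) → 2

|E| = 2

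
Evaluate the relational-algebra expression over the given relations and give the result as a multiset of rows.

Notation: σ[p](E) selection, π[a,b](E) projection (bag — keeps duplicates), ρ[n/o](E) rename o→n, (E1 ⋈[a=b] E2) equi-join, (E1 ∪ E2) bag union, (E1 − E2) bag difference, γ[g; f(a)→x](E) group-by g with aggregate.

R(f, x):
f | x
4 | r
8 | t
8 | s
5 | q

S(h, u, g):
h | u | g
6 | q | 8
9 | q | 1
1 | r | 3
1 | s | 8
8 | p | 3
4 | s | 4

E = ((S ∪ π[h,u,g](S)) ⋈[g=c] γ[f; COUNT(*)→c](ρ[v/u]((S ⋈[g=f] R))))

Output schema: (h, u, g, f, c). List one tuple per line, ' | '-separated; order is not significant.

Subexpression sizes:
  S → 6
  S → 6
  π[h,u,g](S) → 6
  (S ∪ π[h,u,g](S)) → 12
  S → 6
  R → 4
  (S ⋈[g=f] R) → 5
  ρ[v/u]((S ⋈[g=f] R)) → 5
  γ[f; COUNT(*)→c](ρ[v/u]((S ⋈[g=f] R))) → 2
  ((S ∪ π[h,u,g](S)) ⋈[g=c] γ[f; COUNT(*)→c](ρ[v/u]((S ⋈[g=f] R)))) → 4

== RESULT ==
h | u | g | f | c
4 | s | 4 | 8 | 4
4 | s | 4 | 8 | 4
9 | q | 1 | 4 | 1
9 | q | 1 | 4 | 1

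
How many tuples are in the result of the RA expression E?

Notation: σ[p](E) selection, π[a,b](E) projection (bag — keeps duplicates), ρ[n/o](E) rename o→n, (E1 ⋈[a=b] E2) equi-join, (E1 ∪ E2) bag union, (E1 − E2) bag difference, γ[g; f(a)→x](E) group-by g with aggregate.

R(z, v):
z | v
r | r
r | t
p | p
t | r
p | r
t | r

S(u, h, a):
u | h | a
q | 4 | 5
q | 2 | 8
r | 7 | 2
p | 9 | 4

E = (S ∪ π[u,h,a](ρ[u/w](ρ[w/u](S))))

Row counts bottom-up:
  S → 4
  S → 4
  ρ[w/u](S) → 4
  ρ[u/w](ρ[w/u](S)) → 4
  π[u,h,a](ρ[u/w](ρ[w/u](S))) → 4
  (S ∪ π[u,h,a](ρ[u/w](ρ[w/u](S)))) → 8

|E| = 8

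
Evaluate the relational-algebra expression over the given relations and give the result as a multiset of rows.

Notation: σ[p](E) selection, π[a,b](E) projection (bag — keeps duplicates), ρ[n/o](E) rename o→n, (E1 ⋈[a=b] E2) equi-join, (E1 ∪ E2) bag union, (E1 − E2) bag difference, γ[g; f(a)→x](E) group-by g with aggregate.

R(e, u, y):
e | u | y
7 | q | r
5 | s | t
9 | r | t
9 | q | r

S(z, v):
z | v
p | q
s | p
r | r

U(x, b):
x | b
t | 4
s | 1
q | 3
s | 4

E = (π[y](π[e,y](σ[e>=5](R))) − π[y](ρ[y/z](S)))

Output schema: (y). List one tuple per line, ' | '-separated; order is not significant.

Row counts bottom-up:
  R → 4
  σ[e>=5](R) → 4
  π[e,y](σ[e>=5](R)) → 4
  π[y](π[e,y](σ[e>=5](R))) → 4
  S → 3
  ρ[y/z](S) → 3
  π[y](ρ[y/z](S)) → 3
  (π[y](π[e,y](σ[e>=5](R))) − π[y](ρ[y/z](S))) → 3

== RESULT ==
y
r
t
t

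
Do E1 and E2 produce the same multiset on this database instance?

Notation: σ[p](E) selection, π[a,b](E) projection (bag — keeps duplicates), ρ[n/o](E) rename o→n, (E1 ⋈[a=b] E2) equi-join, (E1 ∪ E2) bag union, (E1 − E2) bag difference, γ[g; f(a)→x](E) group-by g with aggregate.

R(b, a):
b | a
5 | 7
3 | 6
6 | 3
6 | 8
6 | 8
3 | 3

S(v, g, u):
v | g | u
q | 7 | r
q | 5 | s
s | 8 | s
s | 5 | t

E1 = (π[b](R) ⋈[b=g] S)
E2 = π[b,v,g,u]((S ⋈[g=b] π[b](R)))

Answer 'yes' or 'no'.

E1 per-node cardinality:
  R → 6
  π[b](R) → 6
  S → 4
  (π[b](R) ⋈[b=g] S) → 2
E2 per-node cardinality:
  S → 4
  R → 6
  π[b](R) → 6
  (S ⋈[g=b] π[b](R)) → 2
  π[b,v,g,u]((S ⋈[g=b] π[b](R))) → 2

E1 and E2 produce the same multiset:
b | v | g | u
5 | q | 5 | s
5 | s | 5 | t

yes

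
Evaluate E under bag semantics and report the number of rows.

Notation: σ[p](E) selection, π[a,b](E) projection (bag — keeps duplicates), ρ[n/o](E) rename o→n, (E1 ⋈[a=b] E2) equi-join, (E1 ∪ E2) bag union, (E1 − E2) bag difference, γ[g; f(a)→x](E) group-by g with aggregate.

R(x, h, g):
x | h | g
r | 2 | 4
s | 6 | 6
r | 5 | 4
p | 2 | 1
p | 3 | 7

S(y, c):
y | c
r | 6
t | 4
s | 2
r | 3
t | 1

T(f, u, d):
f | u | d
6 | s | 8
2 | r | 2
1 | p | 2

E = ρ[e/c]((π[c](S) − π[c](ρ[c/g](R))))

Per-node cardinality:
  S → 5
  π[c](S) → 5
  R → 5
  ρ[c/g](R) → 5
  π[c](ρ[c/g](R)) → 5
  (π[c](S) − π[c](ρ[c/g](R))) → 2
  ρ[e/c]((π[c](S) − π[c](ρ[c/g](R)))) → 2

|E| = 2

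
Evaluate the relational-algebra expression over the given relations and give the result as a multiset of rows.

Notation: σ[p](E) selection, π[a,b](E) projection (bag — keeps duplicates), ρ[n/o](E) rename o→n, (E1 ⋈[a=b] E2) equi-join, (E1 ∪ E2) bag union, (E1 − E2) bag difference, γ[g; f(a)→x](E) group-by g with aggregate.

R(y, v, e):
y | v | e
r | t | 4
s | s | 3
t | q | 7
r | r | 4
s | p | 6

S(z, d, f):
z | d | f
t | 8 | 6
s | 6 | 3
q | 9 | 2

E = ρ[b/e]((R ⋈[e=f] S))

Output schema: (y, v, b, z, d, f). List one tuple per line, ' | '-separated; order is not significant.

Per-node cardinality:
  R → 5
  S → 3
  (R ⋈[e=f] S) → 2
  ρ[b/e]((R ⋈[e=f] S)) → 2

== RESULT ==
y | v | b | z | d | f
s | p | 6 | t | 8 | 6
s | s | 3 | s | 6 | 3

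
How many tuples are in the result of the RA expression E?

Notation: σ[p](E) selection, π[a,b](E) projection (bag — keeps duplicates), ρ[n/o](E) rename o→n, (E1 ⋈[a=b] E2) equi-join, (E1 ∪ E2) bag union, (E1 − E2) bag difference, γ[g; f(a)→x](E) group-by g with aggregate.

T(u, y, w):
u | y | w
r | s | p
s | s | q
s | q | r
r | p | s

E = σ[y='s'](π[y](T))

Per-node cardinality:
  T → 4
  π[y](T) → 4
  σ[y='s'](π[y](T)) → 2

|E| = 2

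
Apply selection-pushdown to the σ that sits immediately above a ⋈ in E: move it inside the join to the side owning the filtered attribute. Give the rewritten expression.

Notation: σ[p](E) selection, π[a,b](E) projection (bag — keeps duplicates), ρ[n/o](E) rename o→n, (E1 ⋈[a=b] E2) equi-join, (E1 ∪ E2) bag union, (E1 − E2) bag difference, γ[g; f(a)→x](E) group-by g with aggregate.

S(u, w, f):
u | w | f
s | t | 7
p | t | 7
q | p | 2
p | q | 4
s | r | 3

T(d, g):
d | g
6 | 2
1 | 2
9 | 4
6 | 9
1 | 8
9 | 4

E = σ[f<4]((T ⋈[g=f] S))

σ filters on f, owned by the right side.
E' = (T ⋈[g=f] σ[f<4](S))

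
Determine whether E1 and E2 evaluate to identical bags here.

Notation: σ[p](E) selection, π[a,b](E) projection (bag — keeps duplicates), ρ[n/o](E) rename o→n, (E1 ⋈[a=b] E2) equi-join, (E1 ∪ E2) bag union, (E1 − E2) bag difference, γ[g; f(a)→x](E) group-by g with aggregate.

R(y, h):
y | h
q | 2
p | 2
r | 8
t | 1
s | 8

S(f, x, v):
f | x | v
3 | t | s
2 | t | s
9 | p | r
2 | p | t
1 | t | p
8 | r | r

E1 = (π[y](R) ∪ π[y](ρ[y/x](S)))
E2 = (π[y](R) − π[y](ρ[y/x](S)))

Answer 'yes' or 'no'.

E1 stepwise |·|:
  R → 5
  π[y](R) → 5
  S → 6
  ρ[y/x](S) → 6
  π[y](ρ[y/x](S)) → 6
  (π[y](R) ∪ π[y](ρ[y/x](S))) → 11
E2 stepwise |·|:
  R → 5
  π[y](R) → 5
  S → 6
  ρ[y/x](S) → 6
  π[y](ρ[y/x](S)) → 6
  (π[y](R) − π[y](ρ[y/x](S))) → 2

E1 result:
y
p
p
p
q
r
r
s
t
t
t
t
E2 result:
y
q
s
Witness: ('t',) appears 4× in E1 but 0× in E2.

no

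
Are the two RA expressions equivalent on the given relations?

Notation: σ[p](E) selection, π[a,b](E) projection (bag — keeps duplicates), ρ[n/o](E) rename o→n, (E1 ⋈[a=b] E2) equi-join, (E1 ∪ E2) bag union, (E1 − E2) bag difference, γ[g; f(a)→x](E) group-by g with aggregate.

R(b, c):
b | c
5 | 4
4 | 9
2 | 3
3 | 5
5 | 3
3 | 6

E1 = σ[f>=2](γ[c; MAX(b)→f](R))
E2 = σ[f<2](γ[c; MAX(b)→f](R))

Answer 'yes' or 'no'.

E1 stepwise |·|:
  R → 6
  γ[c; MAX(b)→f](R) → 5
  σ[f>=2](γ[c; MAX(b)→f](R)) → 5
E2 stepwise |·|:
  R → 6
  γ[c; MAX(b)→f](R) → 5
  σ[f<2](γ[c; MAX(b)→f](R)) → 0

E1 result:
c | f
3 | 5
4 | 5
5 | 3
6 | 3
9 | 4
E2 result:
c | f
(0 rows)
Witness: (4, 5) appears 1× in E1 but 0× in E2.

no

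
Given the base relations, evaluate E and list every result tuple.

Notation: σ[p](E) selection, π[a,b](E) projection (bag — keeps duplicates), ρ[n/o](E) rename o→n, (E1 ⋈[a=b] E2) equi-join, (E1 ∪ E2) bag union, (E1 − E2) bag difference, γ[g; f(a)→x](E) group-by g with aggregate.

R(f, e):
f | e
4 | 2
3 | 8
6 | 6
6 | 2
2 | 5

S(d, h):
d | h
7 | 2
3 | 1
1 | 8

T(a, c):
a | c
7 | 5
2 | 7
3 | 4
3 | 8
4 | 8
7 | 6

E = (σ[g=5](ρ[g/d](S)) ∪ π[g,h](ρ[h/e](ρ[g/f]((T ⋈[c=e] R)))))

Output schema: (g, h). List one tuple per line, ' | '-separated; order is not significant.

Row counts bottom-up:
  S → 3
  ρ[g/d](S) → 3
  σ[g=5](ρ[g/d](S)) → 0
  T → 6
  R → 5
  (T ⋈[c=e] R) → 4
  ρ[g/f]((T ⋈[c=e] R)) → 4
  ρ[h/e](ρ[g/f]((T ⋈[c=e] R))) → 4
  π[g,h](ρ[h/e](ρ[g/f]((T ⋈[c=e] R)))) → 4
  (σ[g=5](ρ[g/d](S)) ∪ π[g,h](ρ[h/e](ρ[g/f]((T ⋈[c=e] R))))) → 4

== RESULT ==
g | h
2 | 5
3 | 8
3 | 8
6 | 6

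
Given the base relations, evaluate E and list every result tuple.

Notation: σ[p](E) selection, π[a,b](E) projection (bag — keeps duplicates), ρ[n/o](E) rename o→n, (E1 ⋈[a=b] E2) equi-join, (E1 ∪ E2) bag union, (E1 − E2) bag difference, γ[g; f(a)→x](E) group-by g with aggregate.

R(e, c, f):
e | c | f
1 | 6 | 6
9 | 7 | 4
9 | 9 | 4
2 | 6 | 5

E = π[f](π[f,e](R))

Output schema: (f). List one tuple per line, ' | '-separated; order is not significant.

Row counts bottom-up:
  R → 4
  π[f,e](R) → 4
  π[f](π[f,e](R)) → 4

== RESULT ==
f
4
4
5
6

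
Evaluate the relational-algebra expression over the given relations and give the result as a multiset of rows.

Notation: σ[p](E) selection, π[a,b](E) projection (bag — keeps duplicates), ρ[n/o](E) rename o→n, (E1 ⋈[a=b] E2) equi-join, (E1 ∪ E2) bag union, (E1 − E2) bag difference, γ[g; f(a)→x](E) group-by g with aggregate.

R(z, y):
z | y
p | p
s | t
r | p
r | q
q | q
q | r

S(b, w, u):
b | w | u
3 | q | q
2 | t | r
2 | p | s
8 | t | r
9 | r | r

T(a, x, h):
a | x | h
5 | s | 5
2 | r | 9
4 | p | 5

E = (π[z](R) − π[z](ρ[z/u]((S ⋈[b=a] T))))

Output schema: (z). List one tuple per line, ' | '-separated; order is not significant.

Per-node cardinality:
  R → 6
  π[z](R) → 6
  S → 5
  T → 3
  (S ⋈[b=a] T) → 2
  ρ[z/u]((S ⋈[b=a] T)) → 2
  π[z](ρ[z/u]((S ⋈[b=a] T))) → 2
  (π[z](R) − π[z](ρ[z/u]((S ⋈[b=a] T)))) → 4

== RESULT ==
z
p
q
q
r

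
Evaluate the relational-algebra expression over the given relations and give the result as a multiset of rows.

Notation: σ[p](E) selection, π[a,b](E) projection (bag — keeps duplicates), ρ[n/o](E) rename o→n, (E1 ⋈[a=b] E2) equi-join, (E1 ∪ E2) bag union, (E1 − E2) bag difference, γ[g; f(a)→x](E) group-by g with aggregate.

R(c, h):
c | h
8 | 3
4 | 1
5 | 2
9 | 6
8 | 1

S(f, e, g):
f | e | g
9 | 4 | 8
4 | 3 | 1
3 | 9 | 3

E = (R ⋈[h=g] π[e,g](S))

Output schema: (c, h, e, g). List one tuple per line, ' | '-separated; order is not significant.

Row counts bottom-up:
  R → 5
  S → 3
  π[e,g](S) → 3
  (R ⋈[h=g] π[e,g](S)) → 3

== RESULT ==
c | h | e | g
4 | 1 | 3 | 1
8 | 1 | 3 | 1
8 | 3 | 9 | 3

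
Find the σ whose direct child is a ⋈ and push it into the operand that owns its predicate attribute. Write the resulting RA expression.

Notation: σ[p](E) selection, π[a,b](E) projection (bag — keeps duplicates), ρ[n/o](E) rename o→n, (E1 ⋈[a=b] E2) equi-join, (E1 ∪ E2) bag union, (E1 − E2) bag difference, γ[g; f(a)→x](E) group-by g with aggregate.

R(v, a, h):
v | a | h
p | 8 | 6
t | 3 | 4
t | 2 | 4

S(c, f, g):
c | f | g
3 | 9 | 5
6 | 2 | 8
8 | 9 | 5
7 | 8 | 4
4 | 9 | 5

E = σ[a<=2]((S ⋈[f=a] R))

σ filters on a, owned by the right side.
E' = (S ⋈[f=a] σ[a<=2](R))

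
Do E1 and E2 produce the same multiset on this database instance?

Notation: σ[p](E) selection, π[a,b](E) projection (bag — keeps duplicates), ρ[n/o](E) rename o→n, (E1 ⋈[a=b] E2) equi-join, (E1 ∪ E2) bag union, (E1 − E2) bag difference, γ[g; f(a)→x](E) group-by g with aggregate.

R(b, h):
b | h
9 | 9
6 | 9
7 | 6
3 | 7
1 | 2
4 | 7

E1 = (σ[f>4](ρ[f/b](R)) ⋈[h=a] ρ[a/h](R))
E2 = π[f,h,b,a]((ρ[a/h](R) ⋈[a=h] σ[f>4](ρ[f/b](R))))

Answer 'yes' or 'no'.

E1 row counts bottom-up:
  R → 6
  ρ[f/b](R) → 6
  σ[f>4](ρ[f/b](R)) → 3
  R → 6
  ρ[a/h](R) → 6
  (σ[f>4](ρ[f/b](R)) ⋈[h=a] ρ[a/h](R)) → 5
E2 row counts bottom-up:
  R → 6
  ρ[a/h](R) → 6
  R → 6
  ρ[f/b](R) → 6
  σ[f>4](ρ[f/b](R)) → 3
  (ρ[a/h](R) ⋈[a=h] σ[f>4](ρ[f/b](R))) → 5
  π[f,h,b,a]((ρ[a/h](R) ⋈[a=h] σ[f>4](ρ[f/b](R)))) → 5

E1 and E2 produce the same multiset:
f | h | b | a
6 | 9 | 6 | 9
6 | 9 | 9 | 9
7 | 6 | 7 | 6
9 | 9 | 6 | 9
9 | 9 | 9 | 9

yes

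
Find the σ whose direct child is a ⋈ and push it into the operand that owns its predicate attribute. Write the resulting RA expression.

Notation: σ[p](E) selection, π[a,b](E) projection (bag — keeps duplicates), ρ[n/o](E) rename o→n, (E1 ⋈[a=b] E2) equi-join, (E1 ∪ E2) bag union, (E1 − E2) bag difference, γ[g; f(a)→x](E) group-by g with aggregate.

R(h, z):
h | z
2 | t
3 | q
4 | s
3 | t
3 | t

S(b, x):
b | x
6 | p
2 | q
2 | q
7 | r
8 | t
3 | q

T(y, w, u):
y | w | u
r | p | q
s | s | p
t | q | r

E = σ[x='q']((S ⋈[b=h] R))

σ filters on x, owned by the left side.
E' = (σ[x='q'](S) ⋈[b=h] R)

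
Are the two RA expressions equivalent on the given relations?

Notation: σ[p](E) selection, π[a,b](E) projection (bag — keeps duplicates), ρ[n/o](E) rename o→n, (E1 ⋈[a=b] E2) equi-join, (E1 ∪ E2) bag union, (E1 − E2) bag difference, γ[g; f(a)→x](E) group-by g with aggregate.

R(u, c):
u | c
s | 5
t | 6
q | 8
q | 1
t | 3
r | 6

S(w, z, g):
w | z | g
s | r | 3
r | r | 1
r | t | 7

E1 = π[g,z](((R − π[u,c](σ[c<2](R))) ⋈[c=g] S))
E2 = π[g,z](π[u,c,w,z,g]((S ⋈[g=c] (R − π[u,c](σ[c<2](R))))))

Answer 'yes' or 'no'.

E1 subexpression sizes:
  R → 6
  R → 6
  σ[c<2](R) → 1
  π[u,c](σ[c<2](R)) → 1
  (R − π[u,c](σ[c<2](R))) → 5
  S → 3
  ((R − π[u,c](σ[c<2](R))) ⋈[c=g] S) → 1
  π[g,z](((R − π[u,c](σ[c<2](R))) ⋈[c=g] S)) → 1
E2 subexpression sizes:
  S → 3
  R → 6
  R → 6
  σ[c<2](R) → 1
  π[u,c](σ[c<2](R)) → 1
  (R − π[u,c](σ[c<2](R))) → 5
  (S ⋈[g=c] (R − π[u,c](σ[c<2](R)))) → 1
  π[u,c,w,z,g]((S ⋈[g=c] (R − π[u,c](σ[c<2](R))))) → 1
  π[g,z](π[u,c,w,z,g]((S ⋈[g=c] (R − π[u,c](σ[c<2](R)))))) → 1

E1 and E2 produce the same multiset:
g | z
3 | r

yes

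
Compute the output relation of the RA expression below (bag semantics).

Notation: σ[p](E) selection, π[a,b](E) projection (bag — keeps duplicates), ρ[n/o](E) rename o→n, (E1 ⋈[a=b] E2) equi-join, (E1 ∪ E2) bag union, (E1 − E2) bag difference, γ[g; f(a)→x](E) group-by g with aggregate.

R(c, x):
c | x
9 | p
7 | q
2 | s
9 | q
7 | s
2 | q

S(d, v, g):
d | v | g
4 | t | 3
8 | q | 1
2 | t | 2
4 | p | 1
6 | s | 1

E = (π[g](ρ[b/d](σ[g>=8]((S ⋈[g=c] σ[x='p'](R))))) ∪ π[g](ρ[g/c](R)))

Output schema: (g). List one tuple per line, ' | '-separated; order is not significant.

Per-node cardinality:
  S → 5
  R → 6
  σ[x='p'](R) → 1
  (S ⋈[g=c] σ[x='p'](R)) → 0
  σ[g>=8]((S ⋈[g=c] σ[x='p'](R))) → 0
  ρ[b/d](σ[g>=8]((S ⋈[g=c] σ[x='p'](R)))) → 0
  π[g](ρ[b/d](σ[g>=8]((S ⋈[g=c] σ[x='p'](R))))) → 0
  R → 6
  ρ[g/c](R) → 6
  π[g](ρ[g/c](R)) → 6
  (π[g](ρ[b/d](σ[g>=8]((S ⋈[g=c] σ[x='p'](R))))) ∪ π[g](ρ[g/c](R))) → 6

== RESULT ==
g
2
2
7
7
9
9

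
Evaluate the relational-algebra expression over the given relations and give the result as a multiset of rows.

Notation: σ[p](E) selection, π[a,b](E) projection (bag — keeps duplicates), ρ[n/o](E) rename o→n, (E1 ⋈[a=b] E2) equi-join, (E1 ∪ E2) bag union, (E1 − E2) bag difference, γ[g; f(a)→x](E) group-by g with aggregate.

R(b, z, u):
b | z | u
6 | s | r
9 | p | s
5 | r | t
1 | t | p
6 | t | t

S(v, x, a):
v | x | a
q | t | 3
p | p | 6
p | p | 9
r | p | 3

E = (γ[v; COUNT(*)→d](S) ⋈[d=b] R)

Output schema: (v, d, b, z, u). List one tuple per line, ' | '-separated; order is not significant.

Per-node cardinality:
  S → 4
  γ[v; COUNT(*)→d](S) → 3
  R → 5
  (γ[v; COUNT(*)→d](S) ⋈[d=b] R) → 2

== RESULT ==
v | d | b | z | u
q | 1 | 1 | t | p
r | 1 | 1 | t | p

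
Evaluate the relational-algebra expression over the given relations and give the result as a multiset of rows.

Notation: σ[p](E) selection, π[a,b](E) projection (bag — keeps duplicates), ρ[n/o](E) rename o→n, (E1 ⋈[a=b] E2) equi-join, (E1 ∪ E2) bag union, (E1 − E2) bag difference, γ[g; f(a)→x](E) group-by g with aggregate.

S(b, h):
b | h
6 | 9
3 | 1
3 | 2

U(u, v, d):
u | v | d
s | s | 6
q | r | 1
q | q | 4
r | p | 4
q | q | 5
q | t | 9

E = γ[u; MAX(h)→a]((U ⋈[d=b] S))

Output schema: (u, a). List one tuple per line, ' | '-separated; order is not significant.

Subexpression sizes:
  U → 6
  S → 3
  (U ⋈[d=b] S) → 1
  γ[u; MAX(h)→a]((U ⋈[d=b] S)) → 1

== RESULT ==
u | a
s | 9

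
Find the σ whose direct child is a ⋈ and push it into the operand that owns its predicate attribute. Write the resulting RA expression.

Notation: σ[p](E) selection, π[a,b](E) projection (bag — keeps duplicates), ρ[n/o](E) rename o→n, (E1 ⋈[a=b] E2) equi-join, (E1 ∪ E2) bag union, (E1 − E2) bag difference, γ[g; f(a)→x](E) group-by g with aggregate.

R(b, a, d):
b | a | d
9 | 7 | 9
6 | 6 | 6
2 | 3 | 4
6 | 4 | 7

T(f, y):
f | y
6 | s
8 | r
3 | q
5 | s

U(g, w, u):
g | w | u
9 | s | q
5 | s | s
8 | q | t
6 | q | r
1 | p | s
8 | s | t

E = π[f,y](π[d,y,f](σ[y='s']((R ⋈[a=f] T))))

σ filters on y, owned by the right side.
E' = π[f,y](π[d,y,f]((R ⋈[a=f] σ[y='s'](T))))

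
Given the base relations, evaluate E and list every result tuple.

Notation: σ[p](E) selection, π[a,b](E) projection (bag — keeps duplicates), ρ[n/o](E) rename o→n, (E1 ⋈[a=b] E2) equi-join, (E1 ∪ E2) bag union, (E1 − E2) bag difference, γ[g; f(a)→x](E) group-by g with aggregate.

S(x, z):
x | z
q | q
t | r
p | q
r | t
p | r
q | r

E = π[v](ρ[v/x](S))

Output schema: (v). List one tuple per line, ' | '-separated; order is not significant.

Per-node cardinality:
  S → 6
  ρ[v/x](S) → 6
  π[v](ρ[v/x](S)) → 6

== RESULT ==
v
p
p
q
q
r
t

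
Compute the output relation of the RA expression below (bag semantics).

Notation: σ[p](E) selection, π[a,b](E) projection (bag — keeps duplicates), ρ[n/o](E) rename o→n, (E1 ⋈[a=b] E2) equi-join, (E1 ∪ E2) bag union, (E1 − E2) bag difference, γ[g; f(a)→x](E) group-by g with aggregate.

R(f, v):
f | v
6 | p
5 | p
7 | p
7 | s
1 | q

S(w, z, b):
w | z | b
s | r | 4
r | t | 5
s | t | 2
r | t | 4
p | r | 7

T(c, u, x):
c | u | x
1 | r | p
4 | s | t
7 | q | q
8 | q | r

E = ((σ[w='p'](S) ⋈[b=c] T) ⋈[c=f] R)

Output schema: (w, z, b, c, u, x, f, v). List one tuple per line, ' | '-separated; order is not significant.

Row counts bottom-up:
  S → 5
  σ[w='p'](S) → 1
  T → 4
  (σ[w='p'](S) ⋈[b=c] T) → 1
  R → 5
  ((σ[w='p'](S) ⋈[b=c] T) ⋈[c=f] R) → 2

== RESULT ==
w | z | b | c | u | x | f | v
p | r | 7 | 7 | q | q | 7 | p
p | r | 7 | 7 | q | q | 7 | s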